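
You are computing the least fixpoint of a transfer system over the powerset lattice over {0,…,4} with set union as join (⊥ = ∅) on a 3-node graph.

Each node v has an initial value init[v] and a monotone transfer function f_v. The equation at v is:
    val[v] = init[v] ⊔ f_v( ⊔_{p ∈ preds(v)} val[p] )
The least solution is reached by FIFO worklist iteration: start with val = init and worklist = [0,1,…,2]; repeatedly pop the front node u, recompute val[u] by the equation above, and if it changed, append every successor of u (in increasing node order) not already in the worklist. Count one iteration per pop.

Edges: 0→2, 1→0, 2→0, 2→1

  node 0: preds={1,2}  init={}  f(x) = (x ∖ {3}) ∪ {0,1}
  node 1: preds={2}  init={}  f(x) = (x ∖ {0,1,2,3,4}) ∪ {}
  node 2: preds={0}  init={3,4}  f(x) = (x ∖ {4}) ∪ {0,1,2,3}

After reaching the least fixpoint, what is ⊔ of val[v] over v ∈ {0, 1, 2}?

{0,1,2,3,4}

Worklist (6 pops):
  #1 pop 0: in={3,4} → {0,1,4} (was {}); enqueue []
  #2 pop 1: in={3,4} → {} (no change)
  #3 pop 2: in={0,1,4} → {0,1,2,3,4} (was {3,4}); enqueue [0,1]
  #4 pop 0: in={0,1,2,3,4} → {0,1,2,4} (was {0,1,4}); enqueue [2]
  #5 pop 1: in={0,1,2,3,4} → {} (no change)
  #6 pop 2: in={0,1,2,4} → {0,1,2,3,4} (no change)

Fixpoint:
  val[0] = {0,1,2,4}
  val[1] = {}
  val[2] = {0,1,2,3,4}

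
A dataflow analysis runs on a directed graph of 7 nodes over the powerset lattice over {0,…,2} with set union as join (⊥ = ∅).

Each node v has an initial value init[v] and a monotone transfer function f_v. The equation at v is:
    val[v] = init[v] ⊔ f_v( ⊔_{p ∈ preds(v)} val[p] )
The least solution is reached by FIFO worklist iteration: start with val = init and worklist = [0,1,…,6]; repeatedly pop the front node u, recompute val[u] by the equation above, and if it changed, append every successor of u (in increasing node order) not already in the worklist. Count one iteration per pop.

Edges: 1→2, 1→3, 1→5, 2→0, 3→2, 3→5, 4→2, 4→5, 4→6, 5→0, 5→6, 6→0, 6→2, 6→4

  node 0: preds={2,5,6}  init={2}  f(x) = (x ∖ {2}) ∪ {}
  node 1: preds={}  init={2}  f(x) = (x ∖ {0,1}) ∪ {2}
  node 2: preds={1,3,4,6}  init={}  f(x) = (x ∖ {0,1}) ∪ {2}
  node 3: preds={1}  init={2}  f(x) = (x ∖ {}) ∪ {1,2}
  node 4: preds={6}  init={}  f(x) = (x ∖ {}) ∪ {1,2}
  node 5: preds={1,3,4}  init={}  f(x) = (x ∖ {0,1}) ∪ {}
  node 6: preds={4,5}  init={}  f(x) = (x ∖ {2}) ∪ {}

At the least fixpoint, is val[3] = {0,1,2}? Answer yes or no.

no

Trace (10 dequeues):
  [1] u=0 | in {} | out {2} | ==
  [2] u=1 | in {} | out {2} | ==
  [3] u=2 | in {2} | out {2} | prev {} | push {0}
  [4] u=3 | in {2} | out {1,2} | prev {2} | push {2}
  [5] u=4 | in {} | out {1,2} | prev {} | push {}
  [6] u=5 | in {1,2} | out {2} | prev {} | push {}
  [7] u=6 | in {1,2} | out {1} | prev {} | push {4}
  [8] u=0 | in {1,2} | out {1,2} | prev {2} | push {}
  [9] u=2 | in {1,2} | out {2} | ==
  [10] u=4 | in {1} | out {1,2} | ==

Converged values:
  [0] {1,2}
  [1] {2}
  [2] {2}
  [3] {1,2}
  [4] {1,2}
  [5] {2}
  [6] {1}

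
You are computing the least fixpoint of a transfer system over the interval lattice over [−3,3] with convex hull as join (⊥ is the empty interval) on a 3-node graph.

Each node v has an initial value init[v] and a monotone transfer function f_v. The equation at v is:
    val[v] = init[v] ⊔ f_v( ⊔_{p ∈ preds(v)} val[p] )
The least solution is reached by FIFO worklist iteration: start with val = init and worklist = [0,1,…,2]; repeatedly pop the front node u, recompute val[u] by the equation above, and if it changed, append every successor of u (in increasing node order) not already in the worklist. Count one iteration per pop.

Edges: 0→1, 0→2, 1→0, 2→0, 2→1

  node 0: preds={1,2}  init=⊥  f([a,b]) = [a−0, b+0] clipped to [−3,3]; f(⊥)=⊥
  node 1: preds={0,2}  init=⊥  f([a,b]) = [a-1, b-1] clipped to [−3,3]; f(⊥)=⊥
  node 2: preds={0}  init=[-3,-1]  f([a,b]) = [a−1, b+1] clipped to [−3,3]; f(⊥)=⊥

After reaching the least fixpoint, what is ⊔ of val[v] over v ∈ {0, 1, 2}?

Worklist (16 pops):
  #1 pop 0: in=[-3,-1] → [-3,-1] (was ⊥); enqueue []
  #2 pop 1: in=[-3,-1] → [-3,-2] (was ⊥); enqueue [0]
  #3 pop 2: in=[-3,-1] → [-3,0] (was [-3,-1]); enqueue [1]
  #4 pop 0: in=[-3,0] → [-3,0] (was [-3,-1]); enqueue [2]
  #5 pop 1: in=[-3,0] → [-3,-1] (was [-3,-2]); enqueue [0]
  #6 pop 2: in=[-3,0] → [-3,1] (was [-3,0]); enqueue [1]
  #7 pop 0: in=[-3,1] → [-3,1] (was [-3,0]); enqueue [2]
  #8 pop 1: in=[-3,1] → [-3,0] (was [-3,-1]); enqueue [0]
  #9 pop 2: in=[-3,1] → [-3,2] (was [-3,1]); enqueue [1]
  #10 pop 0: in=[-3,2] → [-3,2] (was [-3,1]); enqueue [2]
  #11 pop 1: in=[-3,2] → [-3,1] (was [-3,0]); enqueue [0]
  #12 pop 2: in=[-3,2] → [-3,3] (was [-3,2]); enqueue [1]
  #13 pop 0: in=[-3,3] → [-3,3] (was [-3,2]); enqueue [2]
  #14 pop 1: in=[-3,3] → [-3,2] (was [-3,1]); enqueue [0]
  #15 pop 2: in=[-3,3] → [-3,3] (no change)
  #16 pop 0: in=[-3,3] → [-3,3] (no change)

Fixpoint:
  val[0] = [-3,3]
  val[1] = [-3,2]
  val[2] = [-3,3]

[-3,3]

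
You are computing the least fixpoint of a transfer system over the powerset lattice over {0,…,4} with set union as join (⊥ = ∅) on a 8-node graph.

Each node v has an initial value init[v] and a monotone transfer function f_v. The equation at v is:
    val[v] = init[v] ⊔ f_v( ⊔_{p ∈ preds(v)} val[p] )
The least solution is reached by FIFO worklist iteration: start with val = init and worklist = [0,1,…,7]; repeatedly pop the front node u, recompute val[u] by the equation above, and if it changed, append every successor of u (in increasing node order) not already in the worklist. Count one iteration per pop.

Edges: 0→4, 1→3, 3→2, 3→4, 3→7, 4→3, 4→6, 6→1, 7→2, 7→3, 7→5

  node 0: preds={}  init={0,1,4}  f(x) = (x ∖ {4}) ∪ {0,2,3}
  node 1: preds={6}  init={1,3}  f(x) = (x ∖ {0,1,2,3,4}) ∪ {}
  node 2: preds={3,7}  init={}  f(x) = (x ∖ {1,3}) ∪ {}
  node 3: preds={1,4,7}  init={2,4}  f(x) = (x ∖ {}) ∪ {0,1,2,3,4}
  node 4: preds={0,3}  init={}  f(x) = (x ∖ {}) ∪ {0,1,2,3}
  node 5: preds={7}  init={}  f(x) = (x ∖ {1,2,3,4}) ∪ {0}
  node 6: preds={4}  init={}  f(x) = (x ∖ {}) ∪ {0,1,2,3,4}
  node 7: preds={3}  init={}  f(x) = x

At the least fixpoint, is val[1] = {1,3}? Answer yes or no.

Trace (12 dequeues):
  [1] u=0 | in {} | out {0,1,2,3,4} | prev {0,1,4} | push {}
  [2] u=1 | in {} | out {1,3} | ==
  [3] u=2 | in {2,4} | out {2,4} | prev {} | push {}
  [4] u=3 | in {1,3} | out {0,1,2,3,4} | prev {2,4} | push {2}
  [5] u=4 | in {0,1,2,3,4} | out {0,1,2,3,4} | prev {} | push {3}
  [6] u=5 | in {} | out {0} | prev {} | push {}
  [7] u=6 | in {0,1,2,3,4} | out {0,1,2,3,4} | prev {} | push {1}
  [8] u=7 | in {0,1,2,3,4} | out {0,1,2,3,4} | prev {} | push {5}
  [9] u=2 | in {0,1,2,3,4} | out {0,2,4} | prev {2,4} | push {}
  [10] u=3 | in {0,1,2,3,4} | out {0,1,2,3,4} | ==
  [11] u=1 | in {0,1,2,3,4} | out {1,3} | ==
  [12] u=5 | in {0,1,2,3,4} | out {0} | ==

Converged values:
  [0] {0,1,2,3,4}
  [1] {1,3}
  [2] {0,2,4}
  [3] {0,1,2,3,4}
  [4] {0,1,2,3,4}
  [5] {0}
  [6] {0,1,2,3,4}
  [7] {0,1,2,3,4}

yes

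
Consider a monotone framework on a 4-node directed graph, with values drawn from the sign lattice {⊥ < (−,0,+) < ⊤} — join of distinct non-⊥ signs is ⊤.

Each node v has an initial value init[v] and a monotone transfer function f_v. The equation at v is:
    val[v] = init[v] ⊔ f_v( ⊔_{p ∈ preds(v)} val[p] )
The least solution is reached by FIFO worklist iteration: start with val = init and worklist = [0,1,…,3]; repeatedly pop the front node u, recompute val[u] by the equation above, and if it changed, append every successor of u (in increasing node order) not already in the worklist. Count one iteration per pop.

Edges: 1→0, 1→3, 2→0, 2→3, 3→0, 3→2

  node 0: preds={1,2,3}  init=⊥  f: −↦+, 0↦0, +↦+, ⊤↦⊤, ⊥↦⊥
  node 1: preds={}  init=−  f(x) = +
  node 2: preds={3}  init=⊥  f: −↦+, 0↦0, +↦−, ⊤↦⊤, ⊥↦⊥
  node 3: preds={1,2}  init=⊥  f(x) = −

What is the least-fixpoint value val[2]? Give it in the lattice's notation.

Iteration log — 8 steps:
  step 1. node 0  ⊔preds=−  new=+  old=⊥  +wl: 
  step 2. node 1  ⊔preds=⊥  new=⊤  old=−  +wl: 0
  step 3. node 2  ⊔preds=⊥  new=⊥  stable
  step 4. node 3  ⊔preds=⊤  new=−  old=⊥  +wl: 2
  step 5. node 0  ⊔preds=⊤  new=⊤  old=+  +wl: 
  step 6. node 2  ⊔preds=−  new=+  old=⊥  +wl: 0,3
  step 7. node 0  ⊔preds=⊤  new=⊤  stable
  step 8. node 3  ⊔preds=⊤  new=−  stable

Least fixpoint reached:
  node 0: ⊤
  node 1: ⊤
  node 2: +
  node 3: −

+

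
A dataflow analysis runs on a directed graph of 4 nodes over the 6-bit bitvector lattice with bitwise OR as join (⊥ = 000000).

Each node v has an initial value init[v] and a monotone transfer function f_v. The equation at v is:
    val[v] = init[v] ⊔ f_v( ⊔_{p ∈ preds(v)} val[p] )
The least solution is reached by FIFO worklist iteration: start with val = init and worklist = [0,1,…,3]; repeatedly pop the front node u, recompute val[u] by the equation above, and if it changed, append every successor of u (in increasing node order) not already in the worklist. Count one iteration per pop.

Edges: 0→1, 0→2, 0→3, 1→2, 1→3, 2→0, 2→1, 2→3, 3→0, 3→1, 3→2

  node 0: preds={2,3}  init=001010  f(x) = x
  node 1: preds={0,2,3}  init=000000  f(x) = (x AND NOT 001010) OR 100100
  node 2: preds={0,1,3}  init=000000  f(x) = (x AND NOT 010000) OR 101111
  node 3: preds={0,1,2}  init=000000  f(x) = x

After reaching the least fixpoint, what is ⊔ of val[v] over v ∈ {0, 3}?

Worklist (8 pops):
  #1 pop 0: in=000000 → 001010 (no change)
  #2 pop 1: in=001010 → 100100 (was 000000); enqueue []
  #3 pop 2: in=101110 → 101111 (was 000000); enqueue [0,1]
  #4 pop 3: in=101111 → 101111 (was 000000); enqueue [2]
  #5 pop 0: in=101111 → 101111 (was 001010); enqueue [3]
  #6 pop 1: in=101111 → 100101 (was 100100); enqueue []
  #7 pop 2: in=101111 → 101111 (no change)
  #8 pop 3: in=101111 → 101111 (no change)

Fixpoint:
  val[0] = 101111
  val[1] = 100101
  val[2] = 101111
  val[3] = 101111

101111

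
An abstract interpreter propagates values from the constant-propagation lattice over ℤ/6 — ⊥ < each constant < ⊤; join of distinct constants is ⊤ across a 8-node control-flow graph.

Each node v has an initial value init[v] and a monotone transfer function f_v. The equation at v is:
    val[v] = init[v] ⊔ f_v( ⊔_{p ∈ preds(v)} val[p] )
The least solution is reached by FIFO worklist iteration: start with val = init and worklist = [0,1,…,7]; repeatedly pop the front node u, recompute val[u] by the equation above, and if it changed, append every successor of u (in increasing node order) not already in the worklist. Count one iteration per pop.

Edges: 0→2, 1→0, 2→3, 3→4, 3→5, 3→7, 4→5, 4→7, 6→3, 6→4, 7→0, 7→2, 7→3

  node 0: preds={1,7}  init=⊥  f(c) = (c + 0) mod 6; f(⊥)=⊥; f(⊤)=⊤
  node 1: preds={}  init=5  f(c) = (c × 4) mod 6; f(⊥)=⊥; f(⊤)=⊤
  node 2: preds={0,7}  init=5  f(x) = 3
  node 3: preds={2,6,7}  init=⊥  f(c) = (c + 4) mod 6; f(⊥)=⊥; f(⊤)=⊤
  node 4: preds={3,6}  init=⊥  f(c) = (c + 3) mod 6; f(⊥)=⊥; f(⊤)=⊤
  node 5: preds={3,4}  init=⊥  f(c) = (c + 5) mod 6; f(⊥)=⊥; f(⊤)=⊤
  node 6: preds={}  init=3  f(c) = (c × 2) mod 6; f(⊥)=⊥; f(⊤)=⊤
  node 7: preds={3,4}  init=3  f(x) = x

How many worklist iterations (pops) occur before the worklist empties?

11

Trace (11 dequeues):
  [1] u=0 | in ⊤ | out ⊤ | prev ⊥ | push {}
  [2] u=1 | in ⊥ | out 5 | ==
  [3] u=2 | in ⊤ | out ⊤ | prev 5 | push {}
  [4] u=3 | in ⊤ | out ⊤ | prev ⊥ | push {}
  [5] u=4 | in ⊤ | out ⊤ | prev ⊥ | push {}
  [6] u=5 | in ⊤ | out ⊤ | prev ⊥ | push {}
  [7] u=6 | in ⊥ | out 3 | ==
  [8] u=7 | in ⊤ | out ⊤ | prev 3 | push {0,2,3}
  [9] u=0 | in ⊤ | out ⊤ | ==
  [10] u=2 | in ⊤ | out ⊤ | ==
  [11] u=3 | in ⊤ | out ⊤ | ==

Converged values:
  [0] ⊤
  [1] 5
  [2] ⊤
  [3] ⊤
  [4] ⊤
  [5] ⊤
  [6] 3
  [7] ⊤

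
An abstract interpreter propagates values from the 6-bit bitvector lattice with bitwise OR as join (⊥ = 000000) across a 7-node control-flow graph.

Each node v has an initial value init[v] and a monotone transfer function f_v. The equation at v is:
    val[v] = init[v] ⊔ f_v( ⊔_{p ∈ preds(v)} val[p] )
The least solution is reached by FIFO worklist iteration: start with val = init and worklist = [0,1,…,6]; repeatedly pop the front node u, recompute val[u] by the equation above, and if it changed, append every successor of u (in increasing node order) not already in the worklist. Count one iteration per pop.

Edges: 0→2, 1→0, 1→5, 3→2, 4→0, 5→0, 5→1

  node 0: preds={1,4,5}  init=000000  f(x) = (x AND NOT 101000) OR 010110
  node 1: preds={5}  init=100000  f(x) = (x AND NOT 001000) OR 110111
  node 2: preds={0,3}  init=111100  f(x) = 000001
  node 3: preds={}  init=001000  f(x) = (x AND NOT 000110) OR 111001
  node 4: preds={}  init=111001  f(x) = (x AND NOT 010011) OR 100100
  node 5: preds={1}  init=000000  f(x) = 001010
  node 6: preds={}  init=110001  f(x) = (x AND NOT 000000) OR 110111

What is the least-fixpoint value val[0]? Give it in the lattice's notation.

010111

Iteration log — 10 steps:
  step 1. node 0  ⊔preds=111001  new=010111  old=000000  +wl: 
  step 2. node 1  ⊔preds=000000  new=110111  old=100000  +wl: 0
  step 3. node 2  ⊔preds=011111  new=111101  old=111100  +wl: 
  step 4. node 3  ⊔preds=000000  new=111001  old=001000  +wl: 2
  step 5. node 4  ⊔preds=000000  new=111101  old=111001  +wl: 
  step 6. node 5  ⊔preds=110111  new=001010  old=000000  +wl: 1
  step 7. node 6  ⊔preds=000000  new=110111  old=110001  +wl: 
  step 8. node 0  ⊔preds=111111  new=010111  stable
  step 9. node 2  ⊔preds=111111  new=111101  stable
  step 10. node 1  ⊔preds=001010  new=110111  stable

Least fixpoint reached:
  node 0: 010111
  node 1: 110111
  node 2: 111101
  node 3: 111001
  node 4: 111101
  node 5: 001010
  node 6: 110111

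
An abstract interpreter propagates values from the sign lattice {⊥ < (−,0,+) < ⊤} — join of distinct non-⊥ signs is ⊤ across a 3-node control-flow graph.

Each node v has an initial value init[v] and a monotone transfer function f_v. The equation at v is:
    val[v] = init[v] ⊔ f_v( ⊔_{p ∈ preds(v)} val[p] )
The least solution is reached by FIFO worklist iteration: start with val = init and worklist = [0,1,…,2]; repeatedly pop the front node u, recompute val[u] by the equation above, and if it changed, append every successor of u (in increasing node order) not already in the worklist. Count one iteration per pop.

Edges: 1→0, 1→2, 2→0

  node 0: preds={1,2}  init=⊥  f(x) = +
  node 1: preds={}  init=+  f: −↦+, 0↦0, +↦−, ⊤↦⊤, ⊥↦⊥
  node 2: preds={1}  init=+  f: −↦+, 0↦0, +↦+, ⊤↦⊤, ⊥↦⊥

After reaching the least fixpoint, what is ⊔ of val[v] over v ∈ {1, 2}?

Iteration log — 3 steps:
  step 1. node 0  ⊔preds=+  new=+  old=⊥  +wl: 
  step 2. node 1  ⊔preds=⊥  new=+  stable
  step 3. node 2  ⊔preds=+  new=+  stable

Least fixpoint reached:
  node 0: +
  node 1: +
  node 2: +

+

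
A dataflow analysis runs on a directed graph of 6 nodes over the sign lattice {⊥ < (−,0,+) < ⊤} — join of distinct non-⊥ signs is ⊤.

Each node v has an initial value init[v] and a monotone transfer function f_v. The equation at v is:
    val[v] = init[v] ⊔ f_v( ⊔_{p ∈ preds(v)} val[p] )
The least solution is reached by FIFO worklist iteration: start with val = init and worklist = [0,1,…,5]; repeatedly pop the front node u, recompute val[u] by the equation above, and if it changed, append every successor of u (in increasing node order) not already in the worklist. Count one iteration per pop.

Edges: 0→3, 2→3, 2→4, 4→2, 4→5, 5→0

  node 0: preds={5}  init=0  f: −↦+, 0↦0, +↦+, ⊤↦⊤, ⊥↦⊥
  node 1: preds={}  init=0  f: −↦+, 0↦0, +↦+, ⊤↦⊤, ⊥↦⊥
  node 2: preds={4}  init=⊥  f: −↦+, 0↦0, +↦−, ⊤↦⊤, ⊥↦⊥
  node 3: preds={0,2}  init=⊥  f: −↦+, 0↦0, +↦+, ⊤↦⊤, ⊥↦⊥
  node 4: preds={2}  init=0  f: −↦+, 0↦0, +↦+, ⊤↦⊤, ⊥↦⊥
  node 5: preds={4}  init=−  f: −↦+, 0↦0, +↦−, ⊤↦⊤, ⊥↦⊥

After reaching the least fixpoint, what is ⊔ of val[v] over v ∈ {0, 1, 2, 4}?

⊤

Trace (7 dequeues):
  [1] u=0 | in − | out ⊤ | prev 0 | push {}
  [2] u=1 | in ⊥ | out 0 | ==
  [3] u=2 | in 0 | out 0 | prev ⊥ | push {}
  [4] u=3 | in ⊤ | out ⊤ | prev ⊥ | push {}
  [5] u=4 | in 0 | out 0 | ==
  [6] u=5 | in 0 | out ⊤ | prev − | push {0}
  [7] u=0 | in ⊤ | out ⊤ | ==

Converged values:
  [0] ⊤
  [1] 0
  [2] 0
  [3] ⊤
  [4] 0
  [5] ⊤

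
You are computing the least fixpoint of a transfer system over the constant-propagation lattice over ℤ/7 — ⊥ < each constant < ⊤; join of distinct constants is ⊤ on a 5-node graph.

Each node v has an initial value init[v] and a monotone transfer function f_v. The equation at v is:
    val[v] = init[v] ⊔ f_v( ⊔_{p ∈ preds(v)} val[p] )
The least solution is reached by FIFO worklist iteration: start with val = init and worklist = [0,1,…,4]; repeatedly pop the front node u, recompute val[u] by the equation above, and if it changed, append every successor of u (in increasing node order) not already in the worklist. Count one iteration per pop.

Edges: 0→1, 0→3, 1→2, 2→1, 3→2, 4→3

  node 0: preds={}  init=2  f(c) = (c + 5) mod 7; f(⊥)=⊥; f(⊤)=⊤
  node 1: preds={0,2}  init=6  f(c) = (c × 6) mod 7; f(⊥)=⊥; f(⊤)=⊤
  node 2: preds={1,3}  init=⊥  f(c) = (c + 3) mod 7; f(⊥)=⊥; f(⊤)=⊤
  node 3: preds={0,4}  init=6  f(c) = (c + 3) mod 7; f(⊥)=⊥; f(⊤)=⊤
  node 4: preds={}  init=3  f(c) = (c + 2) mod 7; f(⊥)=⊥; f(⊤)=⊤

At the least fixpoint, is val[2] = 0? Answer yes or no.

no

Iteration log — 7 steps:
  step 1. node 0  ⊔preds=⊥  new=2  stable
  step 2. node 1  ⊔preds=2  new=⊤  old=6  +wl: 
  step 3. node 2  ⊔preds=⊤  new=⊤  old=⊥  +wl: 1
  step 4. node 3  ⊔preds=⊤  new=⊤  old=6  +wl: 2
  step 5. node 4  ⊔preds=⊥  new=3  stable
  step 6. node 1  ⊔preds=⊤  new=⊤  stable
  step 7. node 2  ⊔preds=⊤  new=⊤  stable

Least fixpoint reached:
  node 0: 2
  node 1: ⊤
  node 2: ⊤
  node 3: ⊤
  node 4: 3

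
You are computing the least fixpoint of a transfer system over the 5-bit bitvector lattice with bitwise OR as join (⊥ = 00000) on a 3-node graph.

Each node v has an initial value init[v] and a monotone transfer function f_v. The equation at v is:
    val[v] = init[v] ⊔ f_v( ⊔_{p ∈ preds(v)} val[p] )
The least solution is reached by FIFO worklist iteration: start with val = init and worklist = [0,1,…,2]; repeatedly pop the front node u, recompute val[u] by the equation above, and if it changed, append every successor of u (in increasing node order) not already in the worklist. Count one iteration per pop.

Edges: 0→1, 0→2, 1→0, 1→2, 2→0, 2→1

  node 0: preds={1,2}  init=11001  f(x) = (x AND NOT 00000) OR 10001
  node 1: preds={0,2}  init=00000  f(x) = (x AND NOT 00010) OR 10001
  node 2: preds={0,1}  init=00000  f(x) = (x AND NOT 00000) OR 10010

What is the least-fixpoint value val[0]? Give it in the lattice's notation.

Worklist (6 pops):
  #1 pop 0: in=00000 → 11001 (no change)
  #2 pop 1: in=11001 → 11001 (was 00000); enqueue [0]
  #3 pop 2: in=11001 → 11011 (was 00000); enqueue [1]
  #4 pop 0: in=11011 → 11011 (was 11001); enqueue [2]
  #5 pop 1: in=11011 → 11001 (no change)
  #6 pop 2: in=11011 → 11011 (no change)

Fixpoint:
  val[0] = 11011
  val[1] = 11001
  val[2] = 11011

11011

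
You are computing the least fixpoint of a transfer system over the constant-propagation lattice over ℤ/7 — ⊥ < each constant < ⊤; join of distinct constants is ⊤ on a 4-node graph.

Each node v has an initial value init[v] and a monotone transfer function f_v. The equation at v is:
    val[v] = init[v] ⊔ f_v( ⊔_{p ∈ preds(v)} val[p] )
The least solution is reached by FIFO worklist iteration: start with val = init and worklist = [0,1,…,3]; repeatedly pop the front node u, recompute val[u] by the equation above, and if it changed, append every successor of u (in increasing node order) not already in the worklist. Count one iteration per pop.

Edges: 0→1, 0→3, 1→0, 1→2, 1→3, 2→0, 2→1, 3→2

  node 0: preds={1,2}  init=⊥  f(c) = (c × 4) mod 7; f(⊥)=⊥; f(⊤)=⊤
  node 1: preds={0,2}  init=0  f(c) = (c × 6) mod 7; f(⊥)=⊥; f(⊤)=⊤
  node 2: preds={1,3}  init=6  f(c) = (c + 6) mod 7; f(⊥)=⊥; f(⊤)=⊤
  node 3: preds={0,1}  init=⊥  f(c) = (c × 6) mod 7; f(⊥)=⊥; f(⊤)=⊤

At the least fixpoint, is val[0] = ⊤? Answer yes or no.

Iteration log — 7 steps:
  step 1. node 0  ⊔preds=⊤  new=⊤  old=⊥  +wl: 
  step 2. node 1  ⊔preds=⊤  new=⊤  old=0  +wl: 0
  step 3. node 2  ⊔preds=⊤  new=⊤  old=6  +wl: 1
  step 4. node 3  ⊔preds=⊤  new=⊤  old=⊥  +wl: 2
  step 5. node 0  ⊔preds=⊤  new=⊤  stable
  step 6. node 1  ⊔preds=⊤  new=⊤  stable
  step 7. node 2  ⊔preds=⊤  new=⊤  stable

Least fixpoint reached:
  node 0: ⊤
  node 1: ⊤
  node 2: ⊤
  node 3: ⊤

yes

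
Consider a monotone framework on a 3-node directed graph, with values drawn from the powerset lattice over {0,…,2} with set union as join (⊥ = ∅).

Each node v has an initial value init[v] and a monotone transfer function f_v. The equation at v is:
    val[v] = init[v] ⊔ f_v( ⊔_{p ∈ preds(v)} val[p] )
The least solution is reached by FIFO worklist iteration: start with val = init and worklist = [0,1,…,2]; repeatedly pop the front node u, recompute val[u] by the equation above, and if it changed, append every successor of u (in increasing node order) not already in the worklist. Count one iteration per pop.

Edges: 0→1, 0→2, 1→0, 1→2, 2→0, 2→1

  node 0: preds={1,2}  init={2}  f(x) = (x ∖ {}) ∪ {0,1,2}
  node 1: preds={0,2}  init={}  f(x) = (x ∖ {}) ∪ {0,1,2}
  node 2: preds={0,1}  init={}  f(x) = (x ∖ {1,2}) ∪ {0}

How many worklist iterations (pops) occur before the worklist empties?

5

Worklist (5 pops):
  #1 pop 0: in={} → {0,1,2} (was {2}); enqueue []
  #2 pop 1: in={0,1,2} → {0,1,2} (was {}); enqueue [0]
  #3 pop 2: in={0,1,2} → {0} (was {}); enqueue [1]
  #4 pop 0: in={0,1,2} → {0,1,2} (no change)
  #5 pop 1: in={0,1,2} → {0,1,2} (no change)

Fixpoint:
  val[0] = {0,1,2}
  val[1] = {0,1,2}
  val[2] = {0}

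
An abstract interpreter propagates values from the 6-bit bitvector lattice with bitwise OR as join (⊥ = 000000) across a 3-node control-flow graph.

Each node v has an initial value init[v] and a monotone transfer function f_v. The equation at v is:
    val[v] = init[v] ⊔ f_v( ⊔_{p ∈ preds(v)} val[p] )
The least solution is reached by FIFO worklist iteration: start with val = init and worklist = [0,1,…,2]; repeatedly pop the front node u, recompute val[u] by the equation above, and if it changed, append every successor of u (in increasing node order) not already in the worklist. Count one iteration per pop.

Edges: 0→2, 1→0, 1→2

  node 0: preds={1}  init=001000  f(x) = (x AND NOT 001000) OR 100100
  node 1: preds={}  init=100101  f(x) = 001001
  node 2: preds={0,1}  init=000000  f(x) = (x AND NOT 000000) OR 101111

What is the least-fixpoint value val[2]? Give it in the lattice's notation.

101111

Iteration log — 4 steps:
  step 1. node 0  ⊔preds=100101  new=101101  old=001000  +wl: 
  step 2. node 1  ⊔preds=000000  new=101101  old=100101  +wl: 0
  step 3. node 2  ⊔preds=101101  new=101111  old=000000  +wl: 
  step 4. node 0  ⊔preds=101101  new=101101  stable

Least fixpoint reached:
  node 0: 101101
  node 1: 101101
  node 2: 101111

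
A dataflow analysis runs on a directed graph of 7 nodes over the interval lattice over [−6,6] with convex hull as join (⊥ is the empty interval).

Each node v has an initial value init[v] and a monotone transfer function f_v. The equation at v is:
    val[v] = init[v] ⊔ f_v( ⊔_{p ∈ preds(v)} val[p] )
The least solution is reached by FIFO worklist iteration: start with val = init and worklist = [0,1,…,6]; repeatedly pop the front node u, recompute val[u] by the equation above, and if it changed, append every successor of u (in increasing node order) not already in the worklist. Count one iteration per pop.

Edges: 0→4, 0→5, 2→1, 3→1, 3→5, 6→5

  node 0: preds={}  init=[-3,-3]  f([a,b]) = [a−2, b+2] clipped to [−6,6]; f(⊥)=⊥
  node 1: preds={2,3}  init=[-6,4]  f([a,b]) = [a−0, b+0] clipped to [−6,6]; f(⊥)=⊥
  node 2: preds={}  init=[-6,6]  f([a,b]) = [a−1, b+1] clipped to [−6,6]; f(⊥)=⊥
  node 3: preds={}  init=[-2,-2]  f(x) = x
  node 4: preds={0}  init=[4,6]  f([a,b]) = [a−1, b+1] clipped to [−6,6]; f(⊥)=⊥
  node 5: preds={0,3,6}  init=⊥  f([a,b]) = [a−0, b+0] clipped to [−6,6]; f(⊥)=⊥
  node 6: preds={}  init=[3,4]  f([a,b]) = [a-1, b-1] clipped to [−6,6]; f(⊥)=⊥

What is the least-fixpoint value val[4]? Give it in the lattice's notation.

[-4,6]

Worklist (7 pops):
  #1 pop 0: in=⊥ → [-3,-3] (no change)
  #2 pop 1: in=[-6,6] → [-6,6] (was [-6,4]); enqueue []
  #3 pop 2: in=⊥ → [-6,6] (no change)
  #4 pop 3: in=⊥ → [-2,-2] (no change)
  #5 pop 4: in=[-3,-3] → [-4,6] (was [4,6]); enqueue []
  #6 pop 5: in=[-3,4] → [-3,4] (was ⊥); enqueue []
  #7 pop 6: in=⊥ → [3,4] (no change)

Fixpoint:
  val[0] = [-3,-3]
  val[1] = [-6,6]
  val[2] = [-6,6]
  val[3] = [-2,-2]
  val[4] = [-4,6]
  val[5] = [-3,4]
  val[6] = [3,4]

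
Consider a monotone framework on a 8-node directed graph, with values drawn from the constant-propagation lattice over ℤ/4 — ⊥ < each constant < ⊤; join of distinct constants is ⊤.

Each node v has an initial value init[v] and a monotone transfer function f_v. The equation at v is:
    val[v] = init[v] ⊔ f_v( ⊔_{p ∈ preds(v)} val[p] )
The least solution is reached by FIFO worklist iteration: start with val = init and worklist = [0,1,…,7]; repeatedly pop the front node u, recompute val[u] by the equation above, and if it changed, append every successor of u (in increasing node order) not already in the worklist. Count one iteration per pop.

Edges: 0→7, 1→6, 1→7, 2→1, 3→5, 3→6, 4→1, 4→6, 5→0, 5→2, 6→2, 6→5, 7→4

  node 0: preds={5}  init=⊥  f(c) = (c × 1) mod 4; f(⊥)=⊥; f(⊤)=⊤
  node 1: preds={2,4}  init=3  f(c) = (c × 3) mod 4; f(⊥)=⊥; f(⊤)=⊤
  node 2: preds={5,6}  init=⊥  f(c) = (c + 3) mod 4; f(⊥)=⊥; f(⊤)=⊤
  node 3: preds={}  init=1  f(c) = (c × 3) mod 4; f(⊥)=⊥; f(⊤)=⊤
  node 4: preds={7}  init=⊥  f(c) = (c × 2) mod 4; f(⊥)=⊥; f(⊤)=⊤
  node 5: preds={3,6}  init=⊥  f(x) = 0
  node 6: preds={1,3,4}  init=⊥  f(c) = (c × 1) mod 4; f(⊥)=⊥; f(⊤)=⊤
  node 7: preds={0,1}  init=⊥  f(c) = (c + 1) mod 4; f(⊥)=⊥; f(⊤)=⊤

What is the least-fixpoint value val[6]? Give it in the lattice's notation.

⊤

Trace (19 dequeues):
  [1] u=0 | in ⊥ | out ⊥ | ==
  [2] u=1 | in ⊥ | out 3 | ==
  [3] u=2 | in ⊥ | out ⊥ | ==
  [4] u=3 | in ⊥ | out 1 | ==
  [5] u=4 | in ⊥ | out ⊥ | ==
  [6] u=5 | in 1 | out 0 | prev ⊥ | push {0,2}
  [7] u=6 | in ⊤ | out ⊤ | prev ⊥ | push {5}
  [8] u=7 | in 3 | out 0 | prev ⊥ | push {4}
  [9] u=0 | in 0 | out 0 | prev ⊥ | push {7}
  [10] u=2 | in ⊤ | out ⊤ | prev ⊥ | push {1}
  [11] u=5 | in ⊤ | out 0 | ==
  [12] u=4 | in 0 | out 0 | prev ⊥ | push {6}
  [13] u=7 | in ⊤ | out ⊤ | prev 0 | push {4}
  [14] u=1 | in ⊤ | out ⊤ | prev 3 | push {7}
  [15] u=6 | in ⊤ | out ⊤ | ==
  [16] u=4 | in ⊤ | out ⊤ | prev 0 | push {1,6}
  [17] u=7 | in ⊤ | out ⊤ | ==
  [18] u=1 | in ⊤ | out ⊤ | ==
  [19] u=6 | in ⊤ | out ⊤ | ==

Converged values:
  [0] 0
  [1] ⊤
  [2] ⊤
  [3] 1
  [4] ⊤
  [5] 0
  [6] ⊤
  [7] ⊤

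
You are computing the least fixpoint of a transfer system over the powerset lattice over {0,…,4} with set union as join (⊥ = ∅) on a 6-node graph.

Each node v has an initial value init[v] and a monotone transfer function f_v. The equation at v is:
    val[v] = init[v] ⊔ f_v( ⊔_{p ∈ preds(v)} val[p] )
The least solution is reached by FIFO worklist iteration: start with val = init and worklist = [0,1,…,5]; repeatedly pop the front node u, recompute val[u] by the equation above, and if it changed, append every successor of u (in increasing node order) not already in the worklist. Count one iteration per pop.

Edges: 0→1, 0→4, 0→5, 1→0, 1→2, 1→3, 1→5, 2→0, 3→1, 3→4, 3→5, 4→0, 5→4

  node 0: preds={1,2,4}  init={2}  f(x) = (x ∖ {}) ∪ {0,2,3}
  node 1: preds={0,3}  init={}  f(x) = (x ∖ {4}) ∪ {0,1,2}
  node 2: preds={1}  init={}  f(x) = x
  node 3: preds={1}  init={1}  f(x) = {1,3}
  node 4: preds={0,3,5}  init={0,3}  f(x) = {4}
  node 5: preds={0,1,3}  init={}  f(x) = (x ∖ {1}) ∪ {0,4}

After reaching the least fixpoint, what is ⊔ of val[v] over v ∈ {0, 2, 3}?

{0,1,2,3,4}

Worklist (10 pops):
  #1 pop 0: in={0,3} → {0,2,3} (was {2}); enqueue []
  #2 pop 1: in={0,1,2,3} → {0,1,2,3} (was {}); enqueue [0]
  #3 pop 2: in={0,1,2,3} → {0,1,2,3} (was {}); enqueue []
  #4 pop 3: in={0,1,2,3} → {1,3} (was {1}); enqueue [1]
  #5 pop 4: in={0,1,2,3} → {0,3,4} (was {0,3}); enqueue []
  #6 pop 5: in={0,1,2,3} → {0,2,3,4} (was {}); enqueue [4]
  #7 pop 0: in={0,1,2,3,4} → {0,1,2,3,4} (was {0,2,3}); enqueue [5]
  #8 pop 1: in={0,1,2,3,4} → {0,1,2,3} (no change)
  #9 pop 4: in={0,1,2,3,4} → {0,3,4} (no change)
  #10 pop 5: in={0,1,2,3,4} → {0,2,3,4} (no change)

Fixpoint:
  val[0] = {0,1,2,3,4}
  val[1] = {0,1,2,3}
  val[2] = {0,1,2,3}
  val[3] = {1,3}
  val[4] = {0,3,4}
  val[5] = {0,2,3,4}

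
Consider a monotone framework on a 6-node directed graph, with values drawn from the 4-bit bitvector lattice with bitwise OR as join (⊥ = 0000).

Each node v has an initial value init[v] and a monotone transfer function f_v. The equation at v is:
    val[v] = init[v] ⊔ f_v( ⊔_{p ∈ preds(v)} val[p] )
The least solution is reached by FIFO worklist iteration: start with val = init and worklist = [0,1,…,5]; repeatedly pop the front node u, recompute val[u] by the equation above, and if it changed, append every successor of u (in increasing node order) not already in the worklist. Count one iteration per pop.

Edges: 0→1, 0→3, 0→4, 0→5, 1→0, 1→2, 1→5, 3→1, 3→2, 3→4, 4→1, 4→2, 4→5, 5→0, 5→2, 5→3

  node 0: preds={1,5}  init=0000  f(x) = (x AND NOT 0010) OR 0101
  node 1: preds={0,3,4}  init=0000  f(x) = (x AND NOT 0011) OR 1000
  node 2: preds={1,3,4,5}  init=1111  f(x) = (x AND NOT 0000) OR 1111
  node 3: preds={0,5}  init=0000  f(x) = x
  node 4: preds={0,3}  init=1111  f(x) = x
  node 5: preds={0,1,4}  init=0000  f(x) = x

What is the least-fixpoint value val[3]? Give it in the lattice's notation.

Trace (14 dequeues):
  [1] u=0 | in 0000 | out 0101 | prev 0000 | push {}
  [2] u=1 | in 1111 | out 1100 | prev 0000 | push {0}
  [3] u=2 | in 1111 | out 1111 | ==
  [4] u=3 | in 0101 | out 0101 | prev 0000 | push {1,2}
  [5] u=4 | in 0101 | out 1111 | ==
  [6] u=5 | in 1111 | out 1111 | prev 0000 | push {3}
  [7] u=0 | in 1111 | out 1101 | prev 0101 | push {4,5}
  [8] u=1 | in 1111 | out 1100 | ==
  [9] u=2 | in 1111 | out 1111 | ==
  [10] u=3 | in 1111 | out 1111 | prev 0101 | push {1,2}
  [11] u=4 | in 1111 | out 1111 | ==
  [12] u=5 | in 1111 | out 1111 | ==
  [13] u=1 | in 1111 | out 1100 | ==
  [14] u=2 | in 1111 | out 1111 | ==

Converged values:
  [0] 1101
  [1] 1100
  [2] 1111
  [3] 1111
  [4] 1111
  [5] 1111

1111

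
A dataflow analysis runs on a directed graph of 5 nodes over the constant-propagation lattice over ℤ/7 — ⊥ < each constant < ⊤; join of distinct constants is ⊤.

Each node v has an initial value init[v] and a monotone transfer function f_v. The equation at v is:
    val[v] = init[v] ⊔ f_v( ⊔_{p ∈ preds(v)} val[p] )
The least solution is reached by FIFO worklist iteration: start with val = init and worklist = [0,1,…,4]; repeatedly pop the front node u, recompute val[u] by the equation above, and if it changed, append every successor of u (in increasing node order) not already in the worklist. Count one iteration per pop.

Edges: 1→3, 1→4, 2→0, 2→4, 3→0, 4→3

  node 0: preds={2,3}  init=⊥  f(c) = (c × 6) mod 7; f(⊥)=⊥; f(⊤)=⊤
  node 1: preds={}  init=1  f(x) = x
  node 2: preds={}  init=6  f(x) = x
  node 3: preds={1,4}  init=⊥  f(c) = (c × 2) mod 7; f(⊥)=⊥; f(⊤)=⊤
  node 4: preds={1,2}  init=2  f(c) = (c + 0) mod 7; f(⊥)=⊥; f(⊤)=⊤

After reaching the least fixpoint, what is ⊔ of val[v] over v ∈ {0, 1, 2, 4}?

⊤

Worklist (7 pops):
  #1 pop 0: in=6 → 1 (was ⊥); enqueue []
  #2 pop 1: in=⊥ → 1 (no change)
  #3 pop 2: in=⊥ → 6 (no change)
  #4 pop 3: in=⊤ → ⊤ (was ⊥); enqueue [0]
  #5 pop 4: in=⊤ → ⊤ (was 2); enqueue [3]
  #6 pop 0: in=⊤ → ⊤ (was 1); enqueue []
  #7 pop 3: in=⊤ → ⊤ (no change)

Fixpoint:
  val[0] = ⊤
  val[1] = 1
  val[2] = 6
  val[3] = ⊤
  val[4] = ⊤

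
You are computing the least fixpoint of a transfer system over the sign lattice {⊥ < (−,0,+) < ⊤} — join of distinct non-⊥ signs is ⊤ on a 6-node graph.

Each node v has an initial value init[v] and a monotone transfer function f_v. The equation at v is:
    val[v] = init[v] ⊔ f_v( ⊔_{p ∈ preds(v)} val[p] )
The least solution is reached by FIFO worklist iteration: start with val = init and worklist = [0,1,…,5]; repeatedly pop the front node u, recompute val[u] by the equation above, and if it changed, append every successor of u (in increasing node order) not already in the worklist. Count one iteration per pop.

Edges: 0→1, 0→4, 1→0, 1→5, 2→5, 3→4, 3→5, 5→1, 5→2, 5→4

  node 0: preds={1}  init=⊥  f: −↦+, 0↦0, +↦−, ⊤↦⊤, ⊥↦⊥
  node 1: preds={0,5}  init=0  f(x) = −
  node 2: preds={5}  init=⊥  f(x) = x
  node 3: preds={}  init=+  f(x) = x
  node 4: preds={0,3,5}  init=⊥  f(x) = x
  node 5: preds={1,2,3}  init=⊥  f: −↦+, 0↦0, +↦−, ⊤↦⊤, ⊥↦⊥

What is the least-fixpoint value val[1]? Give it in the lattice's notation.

⊤

Iteration log — 11 steps:
  step 1. node 0  ⊔preds=0  new=0  old=⊥  +wl: 
  step 2. node 1  ⊔preds=0  new=⊤  old=0  +wl: 0
  step 3. node 2  ⊔preds=⊥  new=⊥  stable
  step 4. node 3  ⊔preds=⊥  new=+  stable
  step 5. node 4  ⊔preds=⊤  new=⊤  old=⊥  +wl: 
  step 6. node 5  ⊔preds=⊤  new=⊤  old=⊥  +wl: 1,2,4
  step 7. node 0  ⊔preds=⊤  new=⊤  old=0  +wl: 
  step 8. node 1  ⊔preds=⊤  new=⊤  stable
  step 9. node 2  ⊔preds=⊤  new=⊤  old=⊥  +wl: 5
  step 10. node 4  ⊔preds=⊤  new=⊤  stable
  step 11. node 5  ⊔preds=⊤  new=⊤  stable

Least fixpoint reached:
  node 0: ⊤
  node 1: ⊤
  node 2: ⊤
  node 3: +
  node 4: ⊤
  node 5: ⊤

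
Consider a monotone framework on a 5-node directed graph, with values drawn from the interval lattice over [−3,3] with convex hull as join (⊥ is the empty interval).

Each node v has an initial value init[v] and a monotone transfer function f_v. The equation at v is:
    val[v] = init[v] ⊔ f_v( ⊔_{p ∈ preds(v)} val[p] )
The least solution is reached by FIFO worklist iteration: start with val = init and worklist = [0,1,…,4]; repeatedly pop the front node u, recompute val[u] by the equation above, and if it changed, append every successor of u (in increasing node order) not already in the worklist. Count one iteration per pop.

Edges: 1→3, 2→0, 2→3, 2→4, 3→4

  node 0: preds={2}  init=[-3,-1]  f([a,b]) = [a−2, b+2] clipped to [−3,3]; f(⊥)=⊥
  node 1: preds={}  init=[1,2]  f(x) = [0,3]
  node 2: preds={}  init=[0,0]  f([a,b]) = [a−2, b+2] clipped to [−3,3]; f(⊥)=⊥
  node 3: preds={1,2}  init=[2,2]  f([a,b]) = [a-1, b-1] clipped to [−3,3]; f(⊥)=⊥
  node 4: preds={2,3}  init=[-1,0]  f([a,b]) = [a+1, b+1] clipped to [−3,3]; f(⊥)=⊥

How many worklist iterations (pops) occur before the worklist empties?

Trace (5 dequeues):
  [1] u=0 | in [0,0] | out [-3,2] | prev [-3,-1] | push {}
  [2] u=1 | in ⊥ | out [0,3] | prev [1,2] | push {}
  [3] u=2 | in ⊥ | out [0,0] | ==
  [4] u=3 | in [0,3] | out [-1,2] | prev [2,2] | push {}
  [5] u=4 | in [-1,2] | out [-1,3] | prev [-1,0] | push {}

Converged values:
  [0] [-3,2]
  [1] [0,3]
  [2] [0,0]
  [3] [-1,2]
  [4] [-1,3]

5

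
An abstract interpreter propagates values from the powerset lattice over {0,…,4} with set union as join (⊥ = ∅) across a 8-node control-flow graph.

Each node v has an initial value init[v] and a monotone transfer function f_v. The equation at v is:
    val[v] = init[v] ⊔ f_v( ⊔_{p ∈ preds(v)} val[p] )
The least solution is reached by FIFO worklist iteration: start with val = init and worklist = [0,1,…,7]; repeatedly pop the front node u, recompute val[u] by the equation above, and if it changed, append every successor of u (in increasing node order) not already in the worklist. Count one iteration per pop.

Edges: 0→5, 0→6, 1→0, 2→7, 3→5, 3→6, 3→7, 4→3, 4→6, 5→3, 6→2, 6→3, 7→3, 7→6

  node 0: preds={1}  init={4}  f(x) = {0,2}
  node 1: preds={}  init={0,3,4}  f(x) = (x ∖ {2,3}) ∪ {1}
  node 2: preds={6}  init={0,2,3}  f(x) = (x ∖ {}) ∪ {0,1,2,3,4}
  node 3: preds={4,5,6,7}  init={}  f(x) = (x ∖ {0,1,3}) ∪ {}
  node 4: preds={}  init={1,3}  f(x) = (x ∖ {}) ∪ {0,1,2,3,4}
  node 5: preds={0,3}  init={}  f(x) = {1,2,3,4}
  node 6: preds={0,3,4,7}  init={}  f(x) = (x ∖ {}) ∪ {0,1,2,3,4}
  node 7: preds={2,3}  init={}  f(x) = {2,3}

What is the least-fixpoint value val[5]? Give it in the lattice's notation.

Worklist (14 pops):
  #1 pop 0: in={0,3,4} → {0,2,4} (was {4}); enqueue []
  #2 pop 1: in={} → {0,1,3,4} (was {0,3,4}); enqueue [0]
  #3 pop 2: in={} → {0,1,2,3,4} (was {0,2,3}); enqueue []
  #4 pop 3: in={1,3} → {} (no change)
  #5 pop 4: in={} → {0,1,2,3,4} (was {1,3}); enqueue [3]
  #6 pop 5: in={0,2,4} → {1,2,3,4} (was {}); enqueue []
  #7 pop 6: in={0,1,2,3,4} → {0,1,2,3,4} (was {}); enqueue [2]
  #8 pop 7: in={0,1,2,3,4} → {2,3} (was {}); enqueue [6]
  #9 pop 0: in={0,1,3,4} → {0,2,4} (no change)
  #10 pop 3: in={0,1,2,3,4} → {2,4} (was {}); enqueue [5,7]
  #11 pop 2: in={0,1,2,3,4} → {0,1,2,3,4} (no change)
  #12 pop 6: in={0,1,2,3,4} → {0,1,2,3,4} (no change)
  #13 pop 5: in={0,2,4} → {1,2,3,4} (no change)
  #14 pop 7: in={0,1,2,3,4} → {2,3} (no change)

Fixpoint:
  val[0] = {0,2,4}
  val[1] = {0,1,3,4}
  val[2] = {0,1,2,3,4}
  val[3] = {2,4}
  val[4] = {0,1,2,3,4}
  val[5] = {1,2,3,4}
  val[6] = {0,1,2,3,4}
  val[7] = {2,3}

{1,2,3,4}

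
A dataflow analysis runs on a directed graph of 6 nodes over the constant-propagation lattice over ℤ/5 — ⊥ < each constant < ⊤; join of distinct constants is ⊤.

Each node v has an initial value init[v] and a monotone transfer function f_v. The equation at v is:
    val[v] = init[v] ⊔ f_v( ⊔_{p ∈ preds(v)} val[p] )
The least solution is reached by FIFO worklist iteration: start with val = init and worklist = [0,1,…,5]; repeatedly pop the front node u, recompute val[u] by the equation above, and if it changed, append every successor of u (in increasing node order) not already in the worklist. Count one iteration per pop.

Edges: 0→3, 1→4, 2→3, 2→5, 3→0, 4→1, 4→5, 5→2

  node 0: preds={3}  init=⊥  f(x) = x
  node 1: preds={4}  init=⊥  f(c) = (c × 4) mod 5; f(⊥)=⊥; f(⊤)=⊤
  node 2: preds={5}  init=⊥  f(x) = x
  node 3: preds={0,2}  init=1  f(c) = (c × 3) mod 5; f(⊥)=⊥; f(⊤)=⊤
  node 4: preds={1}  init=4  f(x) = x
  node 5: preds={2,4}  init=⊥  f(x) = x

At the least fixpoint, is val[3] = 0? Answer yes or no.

Worklist (12 pops):
  #1 pop 0: in=1 → 1 (was ⊥); enqueue []
  #2 pop 1: in=4 → 1 (was ⊥); enqueue []
  #3 pop 2: in=⊥ → ⊥ (no change)
  #4 pop 3: in=1 → ⊤ (was 1); enqueue [0]
  #5 pop 4: in=1 → ⊤ (was 4); enqueue [1]
  #6 pop 5: in=⊤ → ⊤ (was ⊥); enqueue [2]
  #7 pop 0: in=⊤ → ⊤ (was 1); enqueue [3]
  #8 pop 1: in=⊤ → ⊤ (was 1); enqueue [4]
  #9 pop 2: in=⊤ → ⊤ (was ⊥); enqueue [5]
  #10 pop 3: in=⊤ → ⊤ (no change)
  #11 pop 4: in=⊤ → ⊤ (no change)
  #12 pop 5: in=⊤ → ⊤ (no change)

Fixpoint:
  val[0] = ⊤
  val[1] = ⊤
  val[2] = ⊤
  val[3] = ⊤
  val[4] = ⊤
  val[5] = ⊤

no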